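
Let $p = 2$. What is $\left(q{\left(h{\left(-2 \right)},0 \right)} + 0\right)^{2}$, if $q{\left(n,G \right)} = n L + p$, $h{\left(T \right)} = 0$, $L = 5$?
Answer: $4$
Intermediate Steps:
$q{\left(n,G \right)} = 2 + 5 n$ ($q{\left(n,G \right)} = n 5 + 2 = 5 n + 2 = 2 + 5 n$)
$\left(q{\left(h{\left(-2 \right)},0 \right)} + 0\right)^{2} = \left(\left(2 + 5 \cdot 0\right) + 0\right)^{2} = \left(\left(2 + 0\right) + 0\right)^{2} = \left(2 + 0\right)^{2} = 2^{2} = 4$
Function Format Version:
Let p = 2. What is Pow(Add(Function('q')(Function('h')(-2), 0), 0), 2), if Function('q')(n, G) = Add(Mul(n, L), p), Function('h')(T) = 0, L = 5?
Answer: 4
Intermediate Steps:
Function('q')(n, G) = Add(2, Mul(5, n)) (Function('q')(n, G) = Add(Mul(n, 5), 2) = Add(Mul(5, n), 2) = Add(2, Mul(5, n)))
Pow(Add(Function('q')(Function('h')(-2), 0), 0), 2) = Pow(Add(Add(2, Mul(5, 0)), 0), 2) = Pow(Add(Add(2, 0), 0), 2) = Pow(Add(2, 0), 2) = Pow(2, 2) = 4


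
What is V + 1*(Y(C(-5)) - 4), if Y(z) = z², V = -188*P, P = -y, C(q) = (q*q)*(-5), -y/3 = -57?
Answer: 47769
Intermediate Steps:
y = 171 (y = -3*(-57) = 171)
C(q) = -5*q² (C(q) = q²*(-5) = -5*q²)
P = -171 (P = -1*171 = -171)
V = 32148 (V = -188*(-171) = 32148)
V + 1*(Y(C(-5)) - 4) = 32148 + 1*((-5*(-5)²)² - 4) = 32148 + 1*((-5*25)² - 4) = 32148 + 1*((-125)² - 4) = 32148 + 1*(15625 - 4) = 32148 + 1*15621 = 32148 + 15621 = 47769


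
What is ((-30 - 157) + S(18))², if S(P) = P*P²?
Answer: 31866025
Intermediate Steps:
S(P) = P³
((-30 - 157) + S(18))² = ((-30 - 157) + 18³)² = (-187 + 5832)² = 5645² = 31866025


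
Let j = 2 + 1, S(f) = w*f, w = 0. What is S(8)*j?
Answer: 0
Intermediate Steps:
S(f) = 0 (S(f) = 0*f = 0)
j = 3
S(8)*j = 0*3 = 0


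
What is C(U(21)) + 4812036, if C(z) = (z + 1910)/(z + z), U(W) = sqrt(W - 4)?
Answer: 9624073/2 + 955*sqrt(17)/17 ≈ 4.8123e+6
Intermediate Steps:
U(W) = sqrt(-4 + W)
C(z) = (1910 + z)/(2*z) (C(z) = (1910 + z)/((2*z)) = (1910 + z)*(1/(2*z)) = (1910 + z)/(2*z))
C(U(21)) + 4812036 = (1910 + sqrt(-4 + 21))/(2*(sqrt(-4 + 21))) + 4812036 = (1910 + sqrt(17))/(2*(sqrt(17))) + 4812036 = (sqrt(17)/17)*(1910 + sqrt(17))/2 + 4812036 = sqrt(17)*(1910 + sqrt(17))/34 + 4812036 = 4812036 + sqrt(17)*(1910 + sqrt(17))/34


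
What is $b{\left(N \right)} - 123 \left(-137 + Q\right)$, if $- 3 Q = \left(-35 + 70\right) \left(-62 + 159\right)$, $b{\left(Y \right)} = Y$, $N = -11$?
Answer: $156035$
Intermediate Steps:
$Q = - \frac{3395}{3}$ ($Q = - \frac{\left(-35 + 70\right) \left(-62 + 159\right)}{3} = - \frac{35 \cdot 97}{3} = \left(- \frac{1}{3}\right) 3395 = - \frac{3395}{3} \approx -1131.7$)
$b{\left(N \right)} - 123 \left(-137 + Q\right) = -11 - 123 \left(-137 - \frac{3395}{3}\right) = -11 - 123 \left(- \frac{3806}{3}\right) = -11 - -156046 = -11 + 156046 = 156035$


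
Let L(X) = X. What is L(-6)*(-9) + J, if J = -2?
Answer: 52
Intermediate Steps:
L(-6)*(-9) + J = -6*(-9) - 2 = 54 - 2 = 52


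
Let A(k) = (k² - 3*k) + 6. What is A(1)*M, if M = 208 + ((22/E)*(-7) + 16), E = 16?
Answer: 1715/2 ≈ 857.50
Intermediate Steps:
A(k) = 6 + k² - 3*k
M = 1715/8 (M = 208 + ((22/16)*(-7) + 16) = 208 + ((22*(1/16))*(-7) + 16) = 208 + ((11/8)*(-7) + 16) = 208 + (-77/8 + 16) = 208 + 51/8 = 1715/8 ≈ 214.38)
A(1)*M = (6 + 1² - 3*1)*(1715/8) = (6 + 1 - 3)*(1715/8) = 4*(1715/8) = 1715/2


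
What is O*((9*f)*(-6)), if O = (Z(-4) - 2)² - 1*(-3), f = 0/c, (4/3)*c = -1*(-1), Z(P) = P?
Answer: 0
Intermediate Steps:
c = ¾ (c = 3*(-1*(-1))/4 = (¾)*1 = ¾ ≈ 0.75000)
f = 0 (f = 0/(¾) = 0*(4/3) = 0)
O = 39 (O = (-4 - 2)² - 1*(-3) = (-6)² + 3 = 36 + 3 = 39)
O*((9*f)*(-6)) = 39*((9*0)*(-6)) = 39*(0*(-6)) = 39*0 = 0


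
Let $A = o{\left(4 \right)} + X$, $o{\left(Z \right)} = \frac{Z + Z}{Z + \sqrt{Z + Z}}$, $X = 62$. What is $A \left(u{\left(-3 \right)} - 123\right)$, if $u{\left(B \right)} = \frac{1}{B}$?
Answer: $-8140 + \frac{740 \sqrt{2}}{3} \approx -7791.2$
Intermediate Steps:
$o{\left(Z \right)} = \frac{2 Z}{Z + \sqrt{2} \sqrt{Z}}$ ($o{\left(Z \right)} = \frac{2 Z}{Z + \sqrt{2 Z}} = \frac{2 Z}{Z + \sqrt{2} \sqrt{Z}}$)
$A = 62 + \frac{8}{4 + 2 \sqrt{2}}$ ($A = 2 \cdot 4 \frac{1}{4 + \sqrt{2} \sqrt{4}} + 62 = 2 \cdot 4 \frac{1}{4 + \sqrt{2} \cdot 2} + 62 = 2 \cdot 4 \frac{1}{4 + 2 \sqrt{2}} + 62 = \frac{8}{4 + 2 \sqrt{2}} + 62 = 62 + \frac{8}{4 + 2 \sqrt{2}} \approx 63.172$)
$A \left(u{\left(-3 \right)} - 123\right) = \left(66 - 2 \sqrt{2}\right) \left(\frac{1}{-3} - 123\right) = \left(66 - 2 \sqrt{2}\right) \left(- \frac{1}{3} - 123\right) = \left(66 - 2 \sqrt{2}\right) \left(- \frac{370}{3}\right) = -8140 + \frac{740 \sqrt{2}}{3}$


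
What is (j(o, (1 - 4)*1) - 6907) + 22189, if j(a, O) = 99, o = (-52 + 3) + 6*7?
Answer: 15381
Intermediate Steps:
o = -7 (o = -49 + 42 = -7)
(j(o, (1 - 4)*1) - 6907) + 22189 = (99 - 6907) + 22189 = -6808 + 22189 = 15381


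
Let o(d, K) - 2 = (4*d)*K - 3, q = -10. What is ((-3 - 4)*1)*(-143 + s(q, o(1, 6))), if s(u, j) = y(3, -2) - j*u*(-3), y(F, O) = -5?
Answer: 5866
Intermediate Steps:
o(d, K) = -1 + 4*K*d (o(d, K) = 2 + ((4*d)*K - 3) = 2 + (4*K*d - 3) = 2 + (-3 + 4*K*d) = -1 + 4*K*d)
s(u, j) = -5 + 3*j*u (s(u, j) = -5 - j*u*(-3) = -5 - (-3)*j*u = -5 + 3*j*u)
((-3 - 4)*1)*(-143 + s(q, o(1, 6))) = ((-3 - 4)*1)*(-143 + (-5 + 3*(-1 + 4*6*1)*(-10))) = (-7*1)*(-143 + (-5 + 3*(-1 + 24)*(-10))) = -7*(-143 + (-5 + 3*23*(-10))) = -7*(-143 + (-5 - 690)) = -7*(-143 - 695) = -7*(-838) = 5866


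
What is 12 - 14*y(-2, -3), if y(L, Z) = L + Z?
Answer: 82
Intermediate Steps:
12 - 14*y(-2, -3) = 12 - 14*(-2 - 3) = 12 - 14*(-5) = 12 + 70 = 82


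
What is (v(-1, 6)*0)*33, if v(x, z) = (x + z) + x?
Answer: 0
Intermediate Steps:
v(x, z) = z + 2*x
(v(-1, 6)*0)*33 = ((6 + 2*(-1))*0)*33 = ((6 - 2)*0)*33 = (4*0)*33 = 0*33 = 0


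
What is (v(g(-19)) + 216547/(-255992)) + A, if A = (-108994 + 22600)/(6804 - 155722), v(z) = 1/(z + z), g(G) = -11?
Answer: -77041449/247544264 ≈ -0.31122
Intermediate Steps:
v(z) = 1/(2*z)
A = 561/967 (A = -86394/(-148918) = -86394*(-1/148918) = 561/967 ≈ 0.58014)
(v(g(-19)) + 216547/(-255992)) + A = ((½)/(-11) + 216547/(-255992)) + 561/967 = ((½)*(-1/11) + 216547*(-1/255992)) + 561/967 = (-1/22 - 216547/255992) + 561/967 = -228183/255992 + 561/967 = -77041449/247544264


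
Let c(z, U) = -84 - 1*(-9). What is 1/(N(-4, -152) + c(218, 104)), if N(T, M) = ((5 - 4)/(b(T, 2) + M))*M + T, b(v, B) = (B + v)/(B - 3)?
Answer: -75/5849 ≈ -0.012823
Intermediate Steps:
b(v, B) = (B + v)/(-3 + B)
N(T, M) = T + M/(-2 + M - T) (N(T, M) = ((5 - 4)/((2 + T)/(-3 + 2) + M))*M + T = (1/((2 + T)/(-1) + M))*M + T = (1/(-(2 + T) + M))*M + T = (1/((-2 - T) + M))*M + T = (1/(-2 + M - T))*M + T = M/(-2 + M - T) + T = T + M/(-2 + M - T))
c(z, U) = -75 (c(z, U) = -84 + 9 = -75)
1/(N(-4, -152) + c(218, 104)) = 1/((-152 - 152*(-4) - 1*(-4)*(2 - 4))/(-2 - 152 - 1*(-4)) - 75) = 1/((-152 + 608 - 1*(-4)*(-2))/(-2 - 152 + 4) - 75) = 1/((-152 + 608 - 8)/(-150) - 75) = 1/(-1/150*448 - 75) = 1/(-224/75 - 75) = 1/(-5849/75) = -75/5849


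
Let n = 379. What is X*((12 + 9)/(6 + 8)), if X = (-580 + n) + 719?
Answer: 777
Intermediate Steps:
X = 518 (X = (-580 + 379) + 719 = -201 + 719 = 518)
X*((12 + 9)/(6 + 8)) = 518*((12 + 9)/(6 + 8)) = 518*(21/14) = 518*(21*(1/14)) = 518*(3/2) = 777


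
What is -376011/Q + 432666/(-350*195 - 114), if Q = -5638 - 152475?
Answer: -2372472403/600513174 ≈ -3.9507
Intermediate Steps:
Q = -158113
-376011/Q + 432666/(-350*195 - 114) = -376011/(-158113) + 432666/(-350*195 - 114) = -376011*(-1/158113) + 432666/(-68250 - 114) = 376011/158113 + 432666/(-68364) = 376011/158113 + 432666*(-1/68364) = 376011/158113 - 24037/3798 = -2372472403/600513174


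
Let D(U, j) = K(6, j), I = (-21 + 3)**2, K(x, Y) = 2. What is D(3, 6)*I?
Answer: 648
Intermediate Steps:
I = 324 (I = (-18)**2 = 324)
D(U, j) = 2
D(3, 6)*I = 2*324 = 648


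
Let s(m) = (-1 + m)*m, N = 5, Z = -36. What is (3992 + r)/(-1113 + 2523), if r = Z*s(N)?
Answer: 1636/705 ≈ 2.3206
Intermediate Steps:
s(m) = m*(-1 + m)
r = -720 (r = -180*(-1 + 5) = -180*4 = -36*20 = -720)
(3992 + r)/(-1113 + 2523) = (3992 - 720)/(-1113 + 2523) = 3272/1410 = 3272*(1/1410) = 1636/705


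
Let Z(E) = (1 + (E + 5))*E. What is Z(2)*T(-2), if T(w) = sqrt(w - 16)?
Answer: 48*I*sqrt(2) ≈ 67.882*I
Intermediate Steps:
T(w) = sqrt(-16 + w)
Z(E) = E*(6 + E) (Z(E) = (1 + (5 + E))*E = (6 + E)*E = E*(6 + E))
Z(2)*T(-2) = (2*(6 + 2))*sqrt(-16 - 2) = (2*8)*sqrt(-18) = 16*(3*I*sqrt(2)) = 48*I*sqrt(2)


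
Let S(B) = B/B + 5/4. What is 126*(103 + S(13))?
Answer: 26523/2 ≈ 13262.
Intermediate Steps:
S(B) = 9/4 (S(B) = 1 + 5*(¼) = 1 + 5/4 = 9/4)
126*(103 + S(13)) = 126*(103 + 9/4) = 126*(421/4) = 26523/2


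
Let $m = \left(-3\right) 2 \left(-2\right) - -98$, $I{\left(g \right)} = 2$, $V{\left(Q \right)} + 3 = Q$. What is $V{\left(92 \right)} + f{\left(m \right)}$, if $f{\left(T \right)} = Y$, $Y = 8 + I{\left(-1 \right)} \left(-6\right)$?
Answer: $85$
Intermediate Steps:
$V{\left(Q \right)} = -3 + Q$
$m = 110$ ($m = \left(-6\right) \left(-2\right) + 98 = 12 + 98 = 110$)
$Y = -4$ ($Y = 8 + 2 \left(-6\right) = 8 - 12 = -4$)
$f{\left(T \right)} = -4$
$V{\left(92 \right)} + f{\left(m \right)} = \left(-3 + 92\right) - 4 = 89 - 4 = 85$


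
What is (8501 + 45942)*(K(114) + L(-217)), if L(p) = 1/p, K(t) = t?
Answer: 1346756491/217 ≈ 6.2062e+6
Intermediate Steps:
(8501 + 45942)*(K(114) + L(-217)) = (8501 + 45942)*(114 + 1/(-217)) = 54443*(114 - 1/217) = 54443*(24737/217) = 1346756491/217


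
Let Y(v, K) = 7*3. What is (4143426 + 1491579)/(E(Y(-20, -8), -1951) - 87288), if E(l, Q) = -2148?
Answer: -1878335/29812 ≈ -63.006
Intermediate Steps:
Y(v, K) = 21
(4143426 + 1491579)/(E(Y(-20, -8), -1951) - 87288) = (4143426 + 1491579)/(-2148 - 87288) = 5635005/(-89436) = 5635005*(-1/89436) = -1878335/29812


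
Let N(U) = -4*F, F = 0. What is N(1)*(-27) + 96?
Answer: 96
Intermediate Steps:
N(U) = 0 (N(U) = -4*0 = 0)
N(1)*(-27) + 96 = 0*(-27) + 96 = 0 + 96 = 96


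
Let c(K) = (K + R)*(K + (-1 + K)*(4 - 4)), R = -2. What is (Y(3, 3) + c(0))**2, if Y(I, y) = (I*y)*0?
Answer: 0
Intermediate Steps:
Y(I, y) = 0
c(K) = K*(-2 + K) (c(K) = (K - 2)*(K + (-1 + K)*(4 - 4)) = (-2 + K)*(K + (-1 + K)*0) = (-2 + K)*(K + 0) = (-2 + K)*K = K*(-2 + K))
(Y(3, 3) + c(0))**2 = (0 + 0*(-2 + 0))**2 = (0 + 0*(-2))**2 = (0 + 0)**2 = 0**2 = 0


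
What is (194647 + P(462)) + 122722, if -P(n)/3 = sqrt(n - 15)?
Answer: 317369 - 3*sqrt(447) ≈ 3.1731e+5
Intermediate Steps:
P(n) = -3*sqrt(-15 + n) (P(n) = -3*sqrt(n - 15) = -3*sqrt(-15 + n))
(194647 + P(462)) + 122722 = (194647 - 3*sqrt(-15 + 462)) + 122722 = (194647 - 3*sqrt(447)) + 122722 = 317369 - 3*sqrt(447)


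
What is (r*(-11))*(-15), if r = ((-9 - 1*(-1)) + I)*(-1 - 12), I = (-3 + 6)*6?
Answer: -21450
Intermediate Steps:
I = 18 (I = 3*6 = 18)
r = -130 (r = ((-9 - 1*(-1)) + 18)*(-1 - 12) = ((-9 + 1) + 18)*(-13) = (-8 + 18)*(-13) = 10*(-13) = -130)
(r*(-11))*(-15) = -130*(-11)*(-15) = 1430*(-15) = -21450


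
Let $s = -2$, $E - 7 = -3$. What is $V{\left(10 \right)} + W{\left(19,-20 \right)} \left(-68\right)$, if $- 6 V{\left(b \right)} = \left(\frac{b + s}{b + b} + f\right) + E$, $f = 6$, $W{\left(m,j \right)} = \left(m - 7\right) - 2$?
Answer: $- \frac{10226}{15} \approx -681.73$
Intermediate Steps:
$E = 4$ ($E = 7 - 3 = 4$)
$W{\left(m,j \right)} = -9 + m$ ($W{\left(m,j \right)} = \left(-7 + m\right) - 2 = -9 + m$)
$V{\left(b \right)} = - \frac{5}{3} - \frac{-2 + b}{12 b}$ ($V{\left(b \right)} = - \frac{\left(\frac{b - 2}{b + b} + 6\right) + 4}{6} = - \frac{\left(\frac{-2 + b}{2 b} + 6\right) + 4}{6} = - \frac{\left(6 + \frac{-2 + b}{2 b}\right) + 4}{6} = - \frac{10 + \frac{-2 + b}{2 b}}{6} = - \frac{5}{3} - \frac{-2 + b}{12 b}$)
$V{\left(10 \right)} + W{\left(19,-20 \right)} \left(-68\right) = \frac{2 - 210}{12 \cdot 10} + \left(-9 + 19\right) \left(-68\right) = \frac{1}{12} \cdot \frac{1}{10} \left(2 - 210\right) + 10 \left(-68\right) = \frac{1}{12} \cdot \frac{1}{10} \left(-208\right) - 680 = - \frac{26}{15} - 680 = - \frac{10226}{15}$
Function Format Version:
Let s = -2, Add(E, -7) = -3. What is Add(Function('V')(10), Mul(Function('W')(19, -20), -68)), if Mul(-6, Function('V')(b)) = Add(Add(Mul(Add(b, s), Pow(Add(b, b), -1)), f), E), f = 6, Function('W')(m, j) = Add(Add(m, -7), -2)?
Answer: Rational(-10226, 15) ≈ -681.73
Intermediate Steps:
E = 4 (E = Add(7, -3) = 4)
Function('W')(m, j) = Add(-9, m) (Function('W')(m, j) = Add(Add(-7, m), -2) = Add(-9, m))
Function('V')(b) = Add(Rational(-5, 3), Mul(Rational(-1, 12), Pow(b, -1), Add(-2, b))) (Function('V')(b) = Mul(Rational(-1, 6), Add(Add(Mul(Add(b, -2), Pow(Add(b, b), -1)), 6), 4)) = Mul(Rational(-1, 6), Add(Add(Mul(Add(-2, b), Pow(Mul(2, b), -1)), 6), 4)) = Mul(Rational(-1, 6), Add(Add(Mul(Add(-2, b), Mul(Rational(1, 2), Pow(b, -1))), 6), 4)) = Mul(Rational(-1, 6), Add(Add(Mul(Rational(1, 2), Pow(b, -1), Add(-2, b)), 6), 4)) = Mul(Rational(-1, 6), Add(Add(6, Mul(Rational(1, 2), Pow(b, -1), Add(-2, b))), 4)) = Mul(Rational(-1, 6), Add(10, Mul(Rational(1, 2), Pow(b, -1), Add(-2, b)))) = Add(Rational(-5, 3), Mul(Rational(-1, 12), Pow(b, -1), Add(-2, b))))
Add(Function('V')(10), Mul(Function('W')(19, -20), -68)) = Add(Mul(Rational(1, 12), Pow(10, -1), Add(2, Mul(-21, 10))), Mul(Add(-9, 19), -68)) = Add(Mul(Rational(1, 12), Rational(1, 10), Add(2, -210)), Mul(10, -68)) = Add(Mul(Rational(1, 12), Rational(1, 10), -208), -680) = Add(Rational(-26, 15), -680) = Rational(-10226, 15)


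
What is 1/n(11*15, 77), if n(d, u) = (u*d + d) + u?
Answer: 1/12947 ≈ 7.7238e-5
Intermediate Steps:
n(d, u) = d + u + d*u (n(d, u) = (d*u + d) + u = (d + d*u) + u = d + u + d*u)
1/n(11*15, 77) = 1/(11*15 + 77 + (11*15)*77) = 1/(165 + 77 + 165*77) = 1/(165 + 77 + 12705) = 1/12947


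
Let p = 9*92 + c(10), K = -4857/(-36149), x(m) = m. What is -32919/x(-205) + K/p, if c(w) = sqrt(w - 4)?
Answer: 135971842627383/846751103335 - 1619*sqrt(6)/8260986374 ≈ 160.58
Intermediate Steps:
c(w) = sqrt(-4 + w)
K = 4857/36149 (K = -4857*(-1/36149) = 4857/36149 ≈ 0.13436)
p = 828 + sqrt(6) (p = 9*92 + sqrt(-4 + 10) = 828 + sqrt(6) ≈ 830.45)
-32919/x(-205) + K/p = -32919/(-205) + 4857/(36149*(828 + sqrt(6))) = -32919*(-1/205) + 4857/(36149*(828 + sqrt(6))) = 32919/205 + 4857/(36149*(828 + sqrt(6)))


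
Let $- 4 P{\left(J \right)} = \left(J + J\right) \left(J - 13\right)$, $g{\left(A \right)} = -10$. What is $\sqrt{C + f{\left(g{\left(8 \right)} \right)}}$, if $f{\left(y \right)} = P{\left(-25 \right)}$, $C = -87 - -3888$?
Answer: $\sqrt{3326} \approx 57.672$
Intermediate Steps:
$P{\left(J \right)} = - \frac{J \left(-13 + J\right)}{2}$ ($P{\left(J \right)} = - \frac{\left(J + J\right) \left(J - 13\right)}{4} = - \frac{2 J \left(-13 + J\right)}{4} = - \frac{J \left(-13 + J\right)}{2}$)
$C = 3801$ ($C = -87 + 3888 = 3801$)
$f{\left(y \right)} = -475$ ($f{\left(y \right)} = \frac{1}{2} \left(-25\right) \left(13 - -25\right) = \frac{1}{2} \left(-25\right) \left(13 + 25\right) = \frac{1}{2} \left(-25\right) 38 = -475$)
$\sqrt{C + f{\left(g{\left(8 \right)} \right)}} = \sqrt{3801 - 475} = \sqrt{3326}$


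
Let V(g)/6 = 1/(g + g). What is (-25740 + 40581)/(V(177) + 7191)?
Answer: 875619/424270 ≈ 2.0638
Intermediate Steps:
V(g) = 3/g (V(g) = 6/(g + g) = 6/((2*g)) = 6*(1/(2*g)) = 3/g)
(-25740 + 40581)/(V(177) + 7191) = (-25740 + 40581)/(3/177 + 7191) = 14841/(3*(1/177) + 7191) = 14841/(1/59 + 7191) = 14841/(424270/59) = 14841*(59/424270) = 875619/424270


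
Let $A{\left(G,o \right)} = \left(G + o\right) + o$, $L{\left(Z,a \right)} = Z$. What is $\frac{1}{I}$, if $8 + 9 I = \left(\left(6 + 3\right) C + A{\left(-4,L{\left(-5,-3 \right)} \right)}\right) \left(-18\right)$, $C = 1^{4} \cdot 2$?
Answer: $- \frac{9}{80} \approx -0.1125$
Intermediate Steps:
$C = 2$ ($C = 1 \cdot 2 = 2$)
$A{\left(G,o \right)} = G + 2 o$
$I = - \frac{80}{9}$ ($I = - \frac{8}{9} + \frac{\left(\left(6 + 3\right) 2 + \left(-4 + 2 \left(-5\right)\right)\right) \left(-18\right)}{9} = - \frac{8}{9} + \frac{\left(9 \cdot 2 - 14\right) \left(-18\right)}{9} = - \frac{8}{9} + \frac{\left(18 - 14\right) \left(-18\right)}{9} = - \frac{8}{9} + \frac{4 \left(-18\right)}{9} = - \frac{8}{9} + \frac{1}{9} \left(-72\right) = - \frac{8}{9} - 8 = - \frac{80}{9} \approx -8.8889$)
$\frac{1}{I} = \frac{1}{- \frac{80}{9}} = - \frac{9}{80}$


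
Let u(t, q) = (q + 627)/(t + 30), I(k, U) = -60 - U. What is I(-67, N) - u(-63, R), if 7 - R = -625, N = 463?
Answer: -16000/33 ≈ -484.85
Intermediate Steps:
R = 632 (R = 7 - 1*(-625) = 7 + 625 = 632)
u(t, q) = (627 + q)/(30 + t)
I(-67, N) - u(-63, R) = (-60 - 1*463) - (627 + 632)/(30 - 63) = (-60 - 463) - 1259/(-33) = -523 - (-1)*1259/33 = -523 - 1*(-1259/33) = -523 + 1259/33 = -16000/33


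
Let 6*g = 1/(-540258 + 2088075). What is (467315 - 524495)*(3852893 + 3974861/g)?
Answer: -2110751006856587700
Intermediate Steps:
g = 1/9286902 (g = 1/(6*(-540258 + 2088075)) = (1/6)/1547817 = (1/6)*(1/1547817) = 1/9286902 ≈ 1.0768e-7)
(467315 - 524495)*(3852893 + 3974861/g) = (467315 - 524495)*(3852893 + 3974861/(1/9286902)) = -57180*(3852893 + 3974861*9286902) = -57180*(3852893 + 36914144570622) = -57180*36914148423515 = -2110751006856587700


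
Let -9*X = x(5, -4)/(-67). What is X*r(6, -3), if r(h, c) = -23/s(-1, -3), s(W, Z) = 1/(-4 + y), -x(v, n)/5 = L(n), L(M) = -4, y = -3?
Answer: 3220/603 ≈ 5.3400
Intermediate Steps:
x(v, n) = 20 (x(v, n) = -5*(-4) = 20)
s(W, Z) = -⅐ (s(W, Z) = 1/(-4 - 3) = 1/(-7) = -⅐)
r(h, c) = 161 (r(h, c) = -23/(-⅐) = -23*(-7) = 161)
X = 20/603 (X = -20/(9*(-67)) = -20*(-1)/(9*67) = -⅑*(-20/67) = 20/603 ≈ 0.033167)
X*r(6, -3) = (20/603)*161 = 3220/603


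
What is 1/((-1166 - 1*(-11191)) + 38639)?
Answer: 1/48664 ≈ 2.0549e-5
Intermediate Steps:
1/((-1166 - 1*(-11191)) + 38639) = 1/((-1166 + 11191) + 38639) = 1/(10025 + 38639) = 1/48664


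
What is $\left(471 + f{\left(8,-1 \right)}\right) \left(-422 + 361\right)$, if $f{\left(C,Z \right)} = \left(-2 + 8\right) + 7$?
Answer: $-29524$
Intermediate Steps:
$f{\left(C,Z \right)} = 13$ ($f{\left(C,Z \right)} = 6 + 7 = 13$)
$\left(471 + f{\left(8,-1 \right)}\right) \left(-422 + 361\right) = \left(471 + 13\right) \left(-422 + 361\right) = 484 \left(-61\right) = -29524$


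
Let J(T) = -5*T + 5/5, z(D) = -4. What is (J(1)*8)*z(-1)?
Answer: 128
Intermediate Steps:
J(T) = 1 - 5*T (J(T) = -5*T + 5*(1/5) = -5*T + 1 = 1 - 5*T)
(J(1)*8)*z(-1) = ((1 - 5*1)*8)*(-4) = ((1 - 5)*8)*(-4) = -4*8*(-4) = -32*(-4) = 128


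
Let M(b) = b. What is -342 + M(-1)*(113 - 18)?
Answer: -437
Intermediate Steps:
-342 + M(-1)*(113 - 18) = -342 - (113 - 18) = -342 - 1*95 = -342 - 95 = -437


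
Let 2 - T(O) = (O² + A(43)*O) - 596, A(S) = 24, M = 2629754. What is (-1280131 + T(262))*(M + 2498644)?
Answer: -6946235597070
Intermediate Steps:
T(O) = 598 - O² - 24*O (T(O) = 2 - ((O² + 24*O) - 596) = 2 - (-596 + O² + 24*O) = 2 + (596 - O² - 24*O) = 598 - O² - 24*O)
(-1280131 + T(262))*(M + 2498644) = (-1280131 + (598 - 1*262² - 24*262))*(2629754 + 2498644) = (-1280131 + (598 - 1*68644 - 6288))*5128398 = (-1280131 + (598 - 68644 - 6288))*5128398 = (-1280131 - 74334)*5128398 = -1354465*5128398 = -6946235597070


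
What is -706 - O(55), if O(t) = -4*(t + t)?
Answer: -266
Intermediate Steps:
O(t) = -8*t
-706 - O(55) = -706 - (-8)*55 = -706 - 1*(-440) = -706 + 440 = -266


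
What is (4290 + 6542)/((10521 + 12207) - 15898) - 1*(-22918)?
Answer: 78270386/3415 ≈ 22920.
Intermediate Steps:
(4290 + 6542)/((10521 + 12207) - 15898) - 1*(-22918) = 10832/(22728 - 15898) + 22918 = 10832/6830 + 22918 = 10832*(1/6830) + 22918 = 5416/3415 + 22918 = 78270386/3415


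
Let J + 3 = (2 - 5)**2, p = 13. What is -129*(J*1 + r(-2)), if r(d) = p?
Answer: -2451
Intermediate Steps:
r(d) = 13
J = 6 (J = -3 + (2 - 5)**2 = -3 + (-3)**2 = -3 + 9 = 6)
-129*(J*1 + r(-2)) = -129*(6*1 + 13) = -129*(6 + 13) = -129*19 = -2451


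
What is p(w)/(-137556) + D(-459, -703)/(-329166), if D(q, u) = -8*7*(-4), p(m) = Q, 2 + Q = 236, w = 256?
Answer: -2995483/1257743286 ≈ -0.0023816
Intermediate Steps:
Q = 234 (Q = -2 + 236 = 234)
p(m) = 234
D(q, u) = 224 (D(q, u) = -56*(-4) = 224)
p(w)/(-137556) + D(-459, -703)/(-329166) = 234/(-137556) + 224/(-329166) = 234*(-1/137556) + 224*(-1/329166) = -13/7642 - 112/164583 = -2995483/1257743286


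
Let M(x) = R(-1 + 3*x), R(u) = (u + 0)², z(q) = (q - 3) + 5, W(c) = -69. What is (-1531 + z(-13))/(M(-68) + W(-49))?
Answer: -771/20978 ≈ -0.036753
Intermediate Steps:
z(q) = 2 + q (z(q) = (-3 + q) + 5 = 2 + q)
R(u) = u²
M(x) = (-1 + 3*x)²
(-1531 + z(-13))/(M(-68) + W(-49)) = (-1531 + (2 - 13))/((-1 + 3*(-68))² - 69) = (-1531 - 11)/((-1 - 204)² - 69) = -1542/((-205)² - 69) = -1542/(42025 - 69) = -1542/41956 = -1542*1/41956 = -771/20978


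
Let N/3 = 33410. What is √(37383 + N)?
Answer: √137613 ≈ 370.96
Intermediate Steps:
N = 100230 (N = 3*33410 = 100230)
√(37383 + N) = √(37383 + 100230) = √137613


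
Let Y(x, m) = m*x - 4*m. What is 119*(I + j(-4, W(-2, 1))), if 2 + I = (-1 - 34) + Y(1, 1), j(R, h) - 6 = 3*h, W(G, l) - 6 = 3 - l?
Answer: -1190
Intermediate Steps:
W(G, l) = 9 - l (W(G, l) = 6 + (3 - l) = 9 - l)
j(R, h) = 6 + 3*h
Y(x, m) = -4*m + m*x
I = -40 (I = -2 + ((-1 - 34) + 1*(-4 + 1)) = -2 + (-35 + 1*(-3)) = -2 + (-35 - 3) = -2 - 38 = -40)
119*(I + j(-4, W(-2, 1))) = 119*(-40 + (6 + 3*(9 - 1*1))) = 119*(-40 + (6 + 3*(9 - 1))) = 119*(-40 + (6 + 3*8)) = 119*(-40 + (6 + 24)) = 119*(-40 + 30) = 119*(-10) = -1190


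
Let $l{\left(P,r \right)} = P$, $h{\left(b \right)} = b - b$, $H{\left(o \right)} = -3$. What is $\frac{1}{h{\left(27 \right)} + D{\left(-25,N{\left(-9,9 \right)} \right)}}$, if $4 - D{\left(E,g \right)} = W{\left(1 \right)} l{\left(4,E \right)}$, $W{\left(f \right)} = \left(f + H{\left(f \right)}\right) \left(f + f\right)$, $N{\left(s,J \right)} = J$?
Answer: $\frac{1}{20} \approx 0.05$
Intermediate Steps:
$W{\left(f \right)} = 2 f \left(-3 + f\right)$ ($W{\left(f \right)} = \left(f - 3\right) \left(f + f\right) = \left(-3 + f\right) 2 f = 2 f \left(-3 + f\right)$)
$h{\left(b \right)} = 0$
$D{\left(E,g \right)} = 20$ ($D{\left(E,g \right)} = 4 - 2 \cdot 1 \left(-3 + 1\right) 4 = 4 - 2 \cdot 1 \left(-2\right) 4 = 4 - \left(-4\right) 4 = 4 - -16 = 4 + 16 = 20$)
$\frac{1}{h{\left(27 \right)} + D{\left(-25,N{\left(-9,9 \right)} \right)}} = \frac{1}{0 + 20} = \frac{1}{20}$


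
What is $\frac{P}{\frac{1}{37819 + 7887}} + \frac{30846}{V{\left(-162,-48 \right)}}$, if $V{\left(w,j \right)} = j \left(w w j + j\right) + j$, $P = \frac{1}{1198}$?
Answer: $\frac{230317258875}{6036765128} \approx 38.152$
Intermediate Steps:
$P = \frac{1}{1198} \approx 0.00083472$
$V{\left(w,j \right)} = j + j \left(j + j w^{2}\right)$ ($V{\left(w,j \right)} = j \left(w^{2} j + j\right) + j = j \left(j w^{2} + j\right) + j = j \left(j + j w^{2}\right) + j = j + j \left(j + j w^{2}\right)$)
$\frac{P}{\frac{1}{37819 + 7887}} + \frac{30846}{V{\left(-162,-48 \right)}} = \frac{1}{1198 \frac{1}{37819 + 7887}} + \frac{30846}{\left(-48\right) \left(1 - 48 - 48 \left(-162\right)^{2}\right)} = \frac{1}{1198 \cdot \frac{1}{45706}} + \frac{30846}{\left(-48\right) \left(1 - 48 - 1259712\right)} = \frac{\frac{1}{\frac{1}{45706}}}{1198} + \frac{30846}{\left(-48\right) \left(1 - 48 - 1259712\right)} = \frac{1}{1198} \cdot 45706 + \frac{30846}{\left(-48\right) \left(-1259759\right)} = \frac{22853}{599} + \frac{30846}{60468432} = \frac{22853}{599} + 30846 \cdot \frac{1}{60468432} = \frac{22853}{599} + \frac{5141}{10078072} = \frac{230317258875}{6036765128}$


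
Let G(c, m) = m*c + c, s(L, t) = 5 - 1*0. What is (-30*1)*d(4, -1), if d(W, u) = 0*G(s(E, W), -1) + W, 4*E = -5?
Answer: -120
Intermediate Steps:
E = -5/4 (E = (¼)*(-5) = -5/4 ≈ -1.2500)
s(L, t) = 5 (s(L, t) = 5 + 0 = 5)
G(c, m) = c + c*m (G(c, m) = c*m + c = c + c*m)
d(W, u) = W (d(W, u) = 0*(5*(1 - 1)) + W = 0*(5*0) + W = 0*0 + W = 0 + W = W)
(-30*1)*d(4, -1) = -30*1*4 = -30*4 = -120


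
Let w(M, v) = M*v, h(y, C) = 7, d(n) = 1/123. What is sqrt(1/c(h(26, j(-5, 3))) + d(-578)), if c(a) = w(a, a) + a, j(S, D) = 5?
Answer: sqrt(308238)/3444 ≈ 0.16121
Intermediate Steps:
d(n) = 1/123
c(a) = a + a**2 (c(a) = a*a + a = a**2 + a = a + a**2)
sqrt(1/c(h(26, j(-5, 3))) + d(-578)) = sqrt(1/(7*(1 + 7)) + 1/123) = sqrt(1/(7*8) + 1/123) = sqrt(1/56 + 1/123) = sqrt(179/6888) = sqrt(308238)/3444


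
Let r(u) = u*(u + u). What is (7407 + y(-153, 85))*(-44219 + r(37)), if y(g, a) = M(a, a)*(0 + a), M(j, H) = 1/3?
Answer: -308425062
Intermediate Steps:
M(j, H) = ⅓
y(g, a) = a/3 (y(g, a) = (0 + a)/3 = a/3)
r(u) = 2*u² (r(u) = u*(2*u) = 2*u²)
(7407 + y(-153, 85))*(-44219 + r(37)) = (7407 + (⅓)*85)*(-44219 + 2*37²) = (7407 + 85/3)*(-44219 + 2*1369) = 22306*(-44219 + 2738)/3 = (22306/3)*(-41481) = -308425062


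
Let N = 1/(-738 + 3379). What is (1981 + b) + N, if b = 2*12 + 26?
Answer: 5363872/2641 ≈ 2031.0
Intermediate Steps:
b = 50 (b = 24 + 26 = 50)
N = 1/2641 ≈ 0.00037864
(1981 + b) + N = (1981 + 50) + 1/2641 = 2031 + 1/2641 = 5363872/2641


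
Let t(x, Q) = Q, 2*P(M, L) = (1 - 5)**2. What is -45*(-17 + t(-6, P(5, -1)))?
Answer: 405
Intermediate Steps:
P(M, L) = 8 (P(M, L) = (1 - 5)**2/2 = (1/2)*(-4)**2 = (1/2)*16 = 8)
-45*(-17 + t(-6, P(5, -1))) = -45*(-17 + 8) = -45*(-9) = 405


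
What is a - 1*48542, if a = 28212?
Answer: -20330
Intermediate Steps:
a - 1*48542 = 28212 - 1*48542 = 28212 - 48542 = -20330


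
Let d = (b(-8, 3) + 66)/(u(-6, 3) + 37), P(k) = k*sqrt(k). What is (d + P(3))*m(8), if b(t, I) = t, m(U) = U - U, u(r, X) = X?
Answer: 0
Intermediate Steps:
m(U) = 0
P(k) = k**(3/2)
d = 29/20 (d = (-8 + 66)/(3 + 37) = 58/40 = 58*(1/40) = 29/20 ≈ 1.4500)
(d + P(3))*m(8) = (29/20 + 3**(3/2))*0 = (29/20 + 3*sqrt(3))*0 = 0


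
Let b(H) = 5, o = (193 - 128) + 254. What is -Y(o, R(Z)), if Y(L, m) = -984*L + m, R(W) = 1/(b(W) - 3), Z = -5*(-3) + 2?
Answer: 627791/2 ≈ 3.1390e+5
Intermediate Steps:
o = 319 (o = 65 + 254 = 319)
Z = 17 (Z = 15 + 2 = 17)
R(W) = ½ (R(W) = 1/(5 - 3) = 1/2 = ½)
Y(L, m) = m - 984*L
-Y(o, R(Z)) = -(½ - 984*319) = -(½ - 313896) = -1*(-627791/2) = 627791/2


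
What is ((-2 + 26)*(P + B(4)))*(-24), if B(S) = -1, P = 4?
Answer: -1728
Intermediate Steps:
((-2 + 26)*(P + B(4)))*(-24) = ((-2 + 26)*(4 - 1))*(-24) = (24*3)*(-24) = 72*(-24) = -1728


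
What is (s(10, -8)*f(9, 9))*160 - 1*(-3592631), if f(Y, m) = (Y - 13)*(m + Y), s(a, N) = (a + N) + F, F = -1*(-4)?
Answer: 3523511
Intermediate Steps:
F = 4
s(a, N) = 4 + N + a (s(a, N) = (a + N) + 4 = (N + a) + 4 = 4 + N + a)
f(Y, m) = (-13 + Y)*(Y + m)
(s(10, -8)*f(9, 9))*160 - 1*(-3592631) = ((4 - 8 + 10)*(9² - 13*9 - 13*9 + 9*9))*160 - 1*(-3592631) = (6*(81 - 117 - 117 + 81))*160 + 3592631 = (6*(-72))*160 + 3592631 = -432*160 + 3592631 = -69120 + 3592631 = 3523511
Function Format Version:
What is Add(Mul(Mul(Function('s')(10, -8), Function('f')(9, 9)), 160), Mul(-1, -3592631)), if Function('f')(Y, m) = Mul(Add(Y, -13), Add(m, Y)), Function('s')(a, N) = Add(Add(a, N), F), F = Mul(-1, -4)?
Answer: 3523511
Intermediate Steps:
F = 4
Function('s')(a, N) = Add(4, N, a) (Function('s')(a, N) = Add(Add(a, N), 4) = Add(Add(N, a), 4) = Add(4, N, a))
Function('f')(Y, m) = Mul(Add(-13, Y), Add(Y, m))
Add(Mul(Mul(Function('s')(10, -8), Function('f')(9, 9)), 160), Mul(-1, -3592631)) = Add(Mul(Mul(Add(4, -8, 10), Add(Pow(9, 2), Mul(-13, 9), Mul(-13, 9), Mul(9, 9))), 160), Mul(-1, -3592631)) = Add(Mul(Mul(6, Add(81, -117, -117, 81)), 160), 3592631) = Add(Mul(Mul(6, -72), 160), 3592631) = Add(Mul(-432, 160), 3592631) = Add(-69120, 3592631) = 3523511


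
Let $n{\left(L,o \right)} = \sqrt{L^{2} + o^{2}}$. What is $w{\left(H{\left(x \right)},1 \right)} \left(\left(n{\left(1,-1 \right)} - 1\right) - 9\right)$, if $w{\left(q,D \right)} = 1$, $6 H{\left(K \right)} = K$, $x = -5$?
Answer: $-10 + \sqrt{2} \approx -8.5858$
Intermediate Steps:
$H{\left(K \right)} = \frac{K}{6}$
$w{\left(H{\left(x \right)},1 \right)} \left(\left(n{\left(1,-1 \right)} - 1\right) - 9\right) = 1 \left(\left(\sqrt{1^{2} + \left(-1\right)^{2}} - 1\right) - 9\right) = 1 \left(\left(\sqrt{1 + 1} - 1\right) - 9\right) = 1 \left(\left(\sqrt{2} - 1\right) - 9\right) = 1 \left(\left(-1 + \sqrt{2}\right) - 9\right) = 1 \left(-10 + \sqrt{2}\right) = -10 + \sqrt{2}$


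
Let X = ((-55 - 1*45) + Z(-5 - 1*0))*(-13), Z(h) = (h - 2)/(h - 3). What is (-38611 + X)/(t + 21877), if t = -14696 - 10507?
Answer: 298579/26608 ≈ 11.221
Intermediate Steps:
Z(h) = (-2 + h)/(-3 + h)
t = -25203
X = 10309/8 (X = ((-55 - 1*45) + (-2 + (-5 - 1*0))/(-3 + (-5 - 1*0)))*(-13) = ((-55 - 45) + (-2 + (-5 + 0))/(-3 + (-5 + 0)))*(-13) = (-100 + (-2 - 5)/(-3 - 5))*(-13) = (-100 - 7/(-8))*(-13) = (-100 - ⅛*(-7))*(-13) = (-100 + 7/8)*(-13) = -793/8*(-13) = 10309/8 ≈ 1288.6)
(-38611 + X)/(t + 21877) = (-38611 + 10309/8)/(-25203 + 21877) = -298579/8/(-3326) = -298579/8*(-1/3326) = 298579/26608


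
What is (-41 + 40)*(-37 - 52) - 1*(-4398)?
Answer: 4487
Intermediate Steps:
(-41 + 40)*(-37 - 52) - 1*(-4398) = -1*(-89) + 4398 = 89 + 4398 = 4487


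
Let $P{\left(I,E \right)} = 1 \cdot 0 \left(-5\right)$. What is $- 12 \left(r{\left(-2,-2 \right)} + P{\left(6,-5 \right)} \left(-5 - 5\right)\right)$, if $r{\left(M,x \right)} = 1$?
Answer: $-12$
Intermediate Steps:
$P{\left(I,E \right)} = 0$ ($P{\left(I,E \right)} = 0 \left(-5\right) = 0$)
$- 12 \left(r{\left(-2,-2 \right)} + P{\left(6,-5 \right)} \left(-5 - 5\right)\right) = - 12 \left(1 + 0 \left(-5 - 5\right)\right) = - 12 \left(1 + 0 \left(-10\right)\right) = - 12 \left(1 + 0\right) = \left(-12\right) 1 = -12$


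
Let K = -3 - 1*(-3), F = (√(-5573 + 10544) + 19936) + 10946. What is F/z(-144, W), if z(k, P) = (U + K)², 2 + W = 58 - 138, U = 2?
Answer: 15441/2 + √4971/4 ≈ 7738.1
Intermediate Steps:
W = -82 (W = -2 + (58 - 138) = -2 - 80 = -82)
F = 30882 + √4971 (F = (√4971 + 19936) + 10946 = (19936 + √4971) + 10946 = 30882 + √4971 ≈ 30953.)
K = 0 (K = -3 + 3 = 0)
z(k, P) = 4 (z(k, P) = (2 + 0)² = 2² = 4)
F/z(-144, W) = (30882 + √4971)/4 = (30882 + √4971)*(¼) = 15441/2 + √4971/4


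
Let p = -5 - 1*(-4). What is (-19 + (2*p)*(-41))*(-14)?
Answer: -882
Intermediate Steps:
p = -1 (p = -5 + 4 = -1)
(-19 + (2*p)*(-41))*(-14) = (-19 + (2*(-1))*(-41))*(-14) = (-19 - 2*(-41))*(-14) = (-19 + 82)*(-14) = 63*(-14) = -882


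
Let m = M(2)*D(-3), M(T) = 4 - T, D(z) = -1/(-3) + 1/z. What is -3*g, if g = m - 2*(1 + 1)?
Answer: 12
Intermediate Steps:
D(z) = ⅓ + 1/z (D(z) = -1*(-⅓) + 1/z = ⅓ + 1/z)
m = 0 (m = (4 - 1*2)*((⅓)*(3 - 3)/(-3)) = (4 - 2)*((⅓)*(-⅓)*0) = 2*0 = 0)
g = -4 (g = 0 - 2*(1 + 1) = 0 - 2*2 = 0 - 4 = -4)
-3*g = -3*(-4) = 12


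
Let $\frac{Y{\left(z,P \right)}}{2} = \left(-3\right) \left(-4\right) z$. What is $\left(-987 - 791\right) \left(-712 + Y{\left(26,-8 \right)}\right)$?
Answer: $156464$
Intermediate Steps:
$Y{\left(z,P \right)} = 24 z$ ($Y{\left(z,P \right)} = 2 \left(-3\right) \left(-4\right) z = 2 \cdot 12 z = 24 z$)
$\left(-987 - 791\right) \left(-712 + Y{\left(26,-8 \right)}\right) = \left(-987 - 791\right) \left(-712 + 24 \cdot 26\right) = - 1778 \left(-712 + 624\right) = \left(-1778\right) \left(-88\right) = 156464$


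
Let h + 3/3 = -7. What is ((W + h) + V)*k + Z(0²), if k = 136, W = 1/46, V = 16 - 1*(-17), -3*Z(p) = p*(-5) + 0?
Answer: 78268/23 ≈ 3403.0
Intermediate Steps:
h = -8 (h = -1 - 7 = -8)
Z(p) = 5*p/3 (Z(p) = -(p*(-5) + 0)/3 = -(-5*p + 0)/3 = -(-5)*p/3 = 5*p/3)
V = 33 (V = 16 + 17 = 33)
W = 1/46 ≈ 0.021739
((W + h) + V)*k + Z(0²) = ((1/46 - 8) + 33)*136 + (5/3)*0² = (-367/46 + 33)*136 + (5/3)*0 = (1151/46)*136 + 0 = 78268/23 + 0 = 78268/23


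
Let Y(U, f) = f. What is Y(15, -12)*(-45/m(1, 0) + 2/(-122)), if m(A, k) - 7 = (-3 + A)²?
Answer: 33072/671 ≈ 49.288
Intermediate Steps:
m(A, k) = 7 + (-3 + A)²
Y(15, -12)*(-45/m(1, 0) + 2/(-122)) = -12*(-45/(7 + (-3 + 1)²) + 2/(-122)) = -12*(-45/(7 + (-2)²) + 2*(-1/122)) = -12*(-45/(7 + 4) - 1/61) = -12*(-45/11 - 1/61) = -12*(-2756/671) = 33072/671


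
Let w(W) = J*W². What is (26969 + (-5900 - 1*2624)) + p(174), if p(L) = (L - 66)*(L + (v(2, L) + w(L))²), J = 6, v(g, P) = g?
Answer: 3563959965349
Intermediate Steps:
w(W) = 6*W²
p(L) = (-66 + L)*(L + (2 + 6*L²)²) (p(L) = (L - 66)*(L + (2 + 6*L²)²) = (-66 + L)*(L + (2 + 6*L²)²))
(26969 + (-5900 - 1*2624)) + p(174) = (26969 + (-5900 - 1*2624)) + (-264 - 2376*174⁴ - 1583*174² - 62*174 + 24*174³ + 36*174⁵) = (26969 + (-5900 - 2624)) + (-264 - 2376*916636176 - 1583*30276 - 10788 + 24*5268024 + 36*159494694624) = (26969 - 8524) + (-264 - 2177927554176 - 47926908 - 10788 + 126432576 + 5741809006464) = 18445 + 3563959946904 = 3563959965349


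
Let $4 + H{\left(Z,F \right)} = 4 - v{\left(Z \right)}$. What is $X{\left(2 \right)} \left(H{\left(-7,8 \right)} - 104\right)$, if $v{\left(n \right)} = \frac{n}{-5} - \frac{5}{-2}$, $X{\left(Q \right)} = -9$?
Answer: $\frac{9711}{10} \approx 971.1$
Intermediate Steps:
$v{\left(n \right)} = \frac{5}{2} - \frac{n}{5}$ ($v{\left(n \right)} = n \left(- \frac{1}{5}\right) - - \frac{5}{2} = - \frac{n}{5} + \frac{5}{2} = \frac{5}{2} - \frac{n}{5}$)
$H{\left(Z,F \right)} = - \frac{5}{2} + \frac{Z}{5}$ ($H{\left(Z,F \right)} = -4 - \left(- \frac{3}{2} - \frac{Z}{5}\right) = -4 + \left(4 + \left(- \frac{5}{2} + \frac{Z}{5}\right)\right) = -4 + \left(\frac{3}{2} + \frac{Z}{5}\right) = - \frac{5}{2} + \frac{Z}{5}$)
$X{\left(2 \right)} \left(H{\left(-7,8 \right)} - 104\right) = - 9 \left(\left(- \frac{5}{2} + \frac{1}{5} \left(-7\right)\right) - 104\right) = - 9 \left(\left(- \frac{5}{2} - \frac{7}{5}\right) - 104\right) = - 9 \left(- \frac{39}{10} - 104\right) = \left(-9\right) \left(- \frac{1079}{10}\right) = \frac{9711}{10}$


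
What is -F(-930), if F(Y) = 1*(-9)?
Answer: 9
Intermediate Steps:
F(Y) = -9
-F(-930) = -1*(-9) = 9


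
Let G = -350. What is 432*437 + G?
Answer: 188434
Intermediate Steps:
432*437 + G = 432*437 - 350 = 188784 - 350 = 188434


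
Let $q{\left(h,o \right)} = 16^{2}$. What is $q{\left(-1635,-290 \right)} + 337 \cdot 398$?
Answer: $134382$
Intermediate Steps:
$q{\left(h,o \right)} = 256$
$q{\left(-1635,-290 \right)} + 337 \cdot 398 = 256 + 337 \cdot 398 = 256 + 134126 = 134382$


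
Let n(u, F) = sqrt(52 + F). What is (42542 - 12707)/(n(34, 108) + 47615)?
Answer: 31568745/50381957 - 2652*sqrt(10)/50381957 ≈ 0.62642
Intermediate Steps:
(42542 - 12707)/(n(34, 108) + 47615) = (42542 - 12707)/(sqrt(52 + 108) + 47615) = 29835/(sqrt(160) + 47615) = 29835/(4*sqrt(10) + 47615) = 29835/(47615 + 4*sqrt(10))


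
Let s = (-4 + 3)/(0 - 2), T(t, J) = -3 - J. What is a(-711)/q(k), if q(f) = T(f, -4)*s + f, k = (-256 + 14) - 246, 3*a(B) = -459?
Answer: 102/325 ≈ 0.31385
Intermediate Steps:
s = 1/2 (s = -1/(-2) = -1*(-1/2) = 1/2 ≈ 0.50000)
a(B) = -153 (a(B) = (1/3)*(-459) = -153)
k = -488 (k = -242 - 246 = -488)
q(f) = 1/2 + f (q(f) = (-3 - 1*(-4))*(1/2) + f = (-3 + 4)*(1/2) + f = 1*(1/2) + f = 1/2 + f)
a(-711)/q(k) = -153/(1/2 - 488) = -153/(-975/2) = -153*(-2/975) = 102/325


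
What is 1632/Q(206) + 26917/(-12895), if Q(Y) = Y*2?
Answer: 2488709/1328185 ≈ 1.8738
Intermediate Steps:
Q(Y) = 2*Y
1632/Q(206) + 26917/(-12895) = 1632/((2*206)) + 26917/(-12895) = 1632/412 + 26917*(-1/12895) = 1632*(1/412) - 26917/12895 = 408/103 - 26917/12895 = 2488709/1328185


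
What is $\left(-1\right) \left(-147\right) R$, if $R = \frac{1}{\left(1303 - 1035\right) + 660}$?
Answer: $\frac{147}{928} \approx 0.15841$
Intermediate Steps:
$R = \frac{1}{928}$ ($R = \frac{1}{\left(1303 - 1035\right) + 660} = \frac{1}{268 + 660} = \frac{1}{928} \approx 0.0010776$)
$\left(-1\right) \left(-147\right) R = \left(-1\right) \left(-147\right) \frac{1}{928} = 147 \cdot \frac{1}{928} = \frac{147}{928}$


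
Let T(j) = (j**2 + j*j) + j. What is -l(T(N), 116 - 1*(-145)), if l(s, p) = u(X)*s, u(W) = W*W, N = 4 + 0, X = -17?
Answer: -10404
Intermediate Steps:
N = 4
T(j) = j + 2*j**2 (T(j) = (j**2 + j**2) + j = 2*j**2 + j = j + 2*j**2)
u(W) = W**2
l(s, p) = 289*s (l(s, p) = (-17)**2*s = 289*s)
-l(T(N), 116 - 1*(-145)) = -289*4*(1 + 2*4) = -289*4*(1 + 8) = -289*4*9 = -289*36 = -1*10404 = -10404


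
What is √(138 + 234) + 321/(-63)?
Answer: -107/21 + 2*√93 ≈ 14.192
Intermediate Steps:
√(138 + 234) + 321/(-63) = √372 + 321*(-1/63) = 2*√93 - 107/21 = -107/21 + 2*√93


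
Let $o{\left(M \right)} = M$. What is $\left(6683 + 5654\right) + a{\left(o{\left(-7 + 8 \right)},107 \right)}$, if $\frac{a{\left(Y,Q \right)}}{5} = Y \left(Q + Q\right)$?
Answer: $13407$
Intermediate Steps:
$a{\left(Y,Q \right)} = 10 Q Y$ ($a{\left(Y,Q \right)} = 5 Y \left(Q + Q\right) = 5 Y 2 Q = 5 \cdot 2 Q Y = 10 Q Y$)
$\left(6683 + 5654\right) + a{\left(o{\left(-7 + 8 \right)},107 \right)} = \left(6683 + 5654\right) + 10 \cdot 107 \left(-7 + 8\right) = 12337 + 10 \cdot 107 \cdot 1 = 12337 + 1070 = 13407$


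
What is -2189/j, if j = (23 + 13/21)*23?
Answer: -45969/11408 ≈ -4.0295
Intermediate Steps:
j = 11408/21 (j = (23 + 13*(1/21))*23 = (23 + 13/21)*23 = (496/21)*23 = 11408/21 ≈ 543.24)
-2189/j = -2189/11408/21 = -2189*21/11408 = -45969/11408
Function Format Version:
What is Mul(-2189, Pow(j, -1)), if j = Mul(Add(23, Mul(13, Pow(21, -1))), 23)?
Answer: Rational(-45969, 11408) ≈ -4.0295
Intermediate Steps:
j = Rational(11408, 21) (j = Mul(Add(23, Mul(13, Rational(1, 21))), 23) = Mul(Add(23, Rational(13, 21)), 23) = Mul(Rational(496, 21), 23) = Rational(11408, 21) ≈ 543.24)
Mul(-2189, Pow(j, -1)) = Mul(-2189, Pow(Rational(11408, 21), -1)) = Mul(-2189, Rational(21, 11408)) = Rational(-45969, 11408)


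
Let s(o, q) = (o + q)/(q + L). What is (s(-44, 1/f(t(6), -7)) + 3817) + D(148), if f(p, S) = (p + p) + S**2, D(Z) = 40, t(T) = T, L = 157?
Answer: 36939663/9578 ≈ 3856.7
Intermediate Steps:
f(p, S) = S**2 + 2*p (f(p, S) = 2*p + S**2 = S**2 + 2*p)
s(o, q) = (o + q)/(157 + q) (s(o, q) = (o + q)/(q + 157) = (o + q)/(157 + q))
(s(-44, 1/f(t(6), -7)) + 3817) + D(148) = ((-44 + 1/((-7)**2 + 2*6))/(157 + 1/((-7)**2 + 2*6)) + 3817) + 40 = ((-44 + 1/(49 + 12))/(157 + 1/(49 + 12)) + 3817) + 40 = ((-44 + 1/61)/(157 + 1/61) + 3817) + 40 = (-2683/61/(9578/61) + 3817) + 40 = ((61/9578)*(-2683/61) + 3817) + 40 = (-2683/9578 + 3817) + 40 = 36556543/9578 + 40 = 36939663/9578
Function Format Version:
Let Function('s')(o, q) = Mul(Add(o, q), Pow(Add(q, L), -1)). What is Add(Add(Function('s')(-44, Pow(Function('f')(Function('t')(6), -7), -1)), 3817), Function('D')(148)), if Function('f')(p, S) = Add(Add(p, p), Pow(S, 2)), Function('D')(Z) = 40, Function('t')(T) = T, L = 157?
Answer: Rational(36939663, 9578) ≈ 3856.7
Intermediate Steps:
Function('f')(p, S) = Add(Pow(S, 2), Mul(2, p)) (Function('f')(p, S) = Add(Mul(2, p), Pow(S, 2)) = Add(Pow(S, 2), Mul(2, p)))
Function('s')(o, q) = Mul(Pow(Add(157, q), -1), Add(o, q)) (Function('s')(o, q) = Mul(Add(o, q), Pow(Add(q, 157), -1)) = Mul(Add(o, q), Pow(Add(157, q), -1)) = Mul(Pow(Add(157, q), -1), Add(o, q)))
Add(Add(Function('s')(-44, Pow(Function('f')(Function('t')(6), -7), -1)), 3817), Function('D')(148)) = Add(Add(Mul(Pow(Add(157, Pow(Add(Pow(-7, 2), Mul(2, 6)), -1)), -1), Add(-44, Pow(Add(Pow(-7, 2), Mul(2, 6)), -1))), 3817), 40) = Add(Add(Mul(Pow(Add(157, Pow(Add(49, 12), -1)), -1), Add(-44, Pow(Add(49, 12), -1))), 3817), 40) = Add(Add(Mul(Pow(Add(157, Pow(61, -1)), -1), Add(-44, Pow(61, -1))), 3817), 40) = Add(Add(Mul(Pow(Add(157, Rational(1, 61)), -1), Add(-44, Rational(1, 61))), 3817), 40) = Add(Add(Mul(Pow(Rational(9578, 61), -1), Rational(-2683, 61)), 3817), 40) = Add(Add(Mul(Rational(61, 9578), Rational(-2683, 61)), 3817), 40) = Add(Add(Rational(-2683, 9578), 3817), 40) = Add(Rational(36556543, 9578), 40) = Rational(36939663, 9578)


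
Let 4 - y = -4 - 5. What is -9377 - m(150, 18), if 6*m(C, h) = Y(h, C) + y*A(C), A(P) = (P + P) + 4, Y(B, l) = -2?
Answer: -30106/3 ≈ -10035.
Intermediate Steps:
y = 13 (y = 4 - (-4 - 5) = 4 - 1*(-9) = 4 + 9 = 13)
A(P) = 4 + 2*P (A(P) = 2*P + 4 = 4 + 2*P)
m(C, h) = 25/3 + 13*C/3 (m(C, h) = (-2 + 13*(4 + 2*C))/6 = (-2 + (52 + 26*C))/6 = (50 + 26*C)/6 = 25/3 + 13*C/3)
-9377 - m(150, 18) = -9377 - (25/3 + (13/3)*150) = -9377 - (25/3 + 650) = -9377 - 1*1975/3 = -9377 - 1975/3 = -30106/3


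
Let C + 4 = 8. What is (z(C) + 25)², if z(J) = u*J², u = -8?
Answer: 10609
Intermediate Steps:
C = 4 (C = -4 + 8 = 4)
z(J) = -8*J²
(z(C) + 25)² = (-8*4² + 25)² = (-8*16 + 25)² = (-128 + 25)² = (-103)² = 10609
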